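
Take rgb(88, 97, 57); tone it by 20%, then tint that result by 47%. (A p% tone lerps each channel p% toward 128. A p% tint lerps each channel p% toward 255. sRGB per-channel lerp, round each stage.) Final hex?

A 20% tone moves each channel 20% toward 128:
  R: 88 + 8 = 96 → 96
  G: 97 + 6.2 = 103.2 → 103
  B: 57 + 0.2×(128−57) = 57 + 14.2 = 71.2 → 71
After the tone: rgb(96, 103, 71) = #606747.
Lerp each channel 47% toward 255:
  R: 96 + 0.47×(255−96) = 96 + 74.73 = 170.73 → 171
  G: 103 + 71.44 = 174.44 → 174
  B: 71 + 86.48 = 157.48 → 157
rgb(171, 174, 157) = #ABAE9D.

#ABAE9D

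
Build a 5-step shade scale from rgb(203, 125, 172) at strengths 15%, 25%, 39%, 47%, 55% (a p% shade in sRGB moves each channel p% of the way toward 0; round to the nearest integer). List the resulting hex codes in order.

15%: (203 − 30.45 = 172.55→173, 125 − 18.75 = 106.25→106, 172 − 25.8 = 146.2→146) → #ad6a92
25%: (203 − 50.75 = 152.25→152, 125 − 31.25 = 93.75→94, 172 − 43 = 129→129) → #985e81
39%: (203 − 79.17 = 123.83→124, 125 − 48.75 = 76.25→76, 172 − 67.08 = 104.92→105) → #7c4c69
47%: (203 − 95.41 = 107.59→108, 125 − 58.75 = 66.25→66, 172 − 80.84 = 91.16→91) → #6c425b
55%: (203 − 111.65 = 91.35→91, 125 − 68.75 = 56.25→56, 172 − 94.6 = 77.4→77) → #5b384d

#ad6a92, #985e81, #7c4c69, #6c425b, #5b384d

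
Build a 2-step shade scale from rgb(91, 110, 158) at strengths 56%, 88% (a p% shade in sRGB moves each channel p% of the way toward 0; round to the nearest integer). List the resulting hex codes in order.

#283046, #0B0D13

56%: (91 − 50.96 = 40.04→40, 110 − 61.6 = 48.4→48, 158 − 88.48 = 69.52→70) → #283046
88%: (91 − 80.08 = 10.92→11, 110 − 96.8 = 13.2→13, 158 − 139.04 = 18.96→19) → #0B0D13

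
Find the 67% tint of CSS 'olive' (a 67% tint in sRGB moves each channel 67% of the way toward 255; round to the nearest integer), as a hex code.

CSS olive is rgb(128, 128, 0).
Lerp each channel 67% toward 255:
  R: 128 + 0.67×(255−128) = 128 + 85.09 = 213.09 → 213
  G: 128 + 0.67×(255−128) = 128 + 85.09 = 213.09 → 213
  B: 0 + 170.85 = 170.85 → 171
rgb(213, 213, 171) = #D5D5AB.

#D5D5AB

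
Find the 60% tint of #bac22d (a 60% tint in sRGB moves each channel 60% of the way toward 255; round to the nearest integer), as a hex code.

#bac22d is rgb(186, 194, 45).
A 60% tint moves each channel 60% toward 255:
  R: 186 + 41.4 = 227.4 → 227
  G: 194 + 0.6×(255−194) = 194 + 36.6 = 230.6 → 231
  B: 45 + 126 = 171 → 171
rgb(227, 231, 171) = #e3e7ab.

#e3e7ab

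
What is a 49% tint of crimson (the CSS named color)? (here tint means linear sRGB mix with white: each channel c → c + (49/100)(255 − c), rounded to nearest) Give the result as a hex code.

#ed879c

CSS crimson is rgb(220, 20, 60).
Lerp each channel 49% toward 255:
  R: 220 + 17.15 = 237.15 → 237
  G: 20 + 0.49×(255−20) = 20 + 115.15 = 135.15 → 135
  B: 60 + 0.49×(255−60) = 60 + 95.55 = 155.55 → 156
rgb(237, 135, 156) = #ed879c.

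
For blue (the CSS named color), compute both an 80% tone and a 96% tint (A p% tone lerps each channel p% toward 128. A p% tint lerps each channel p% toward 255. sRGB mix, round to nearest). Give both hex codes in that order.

#666699, #F5F5FF

CSS blue is rgb(0, 0, 255).
80% tone:
  R: 0 + 102.4 = 102.4 → 102
  G: 0 + 102.4 = 102.4 → 102
  B: 255 − 101.6 = 153.4 → 153
  → #666699
96% tint:
  R: 0 + 244.8 = 244.8 → 245
  G: 0 + 0.96×(255−0) = 0 + 244.8 = 244.8 → 245
  B: 255 + 0.96×(255−255) = 255 + 0 = 255 → 255
  → #F5F5FF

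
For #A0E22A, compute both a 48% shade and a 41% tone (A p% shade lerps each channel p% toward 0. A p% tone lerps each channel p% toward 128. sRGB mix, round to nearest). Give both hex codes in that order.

#A0E22A is rgb(160, 226, 42).
48% shade:
  R: 160 + 0.48×(0−160) = 160 − 76.8 = 83.2 → 83
  G: 226 + 0.48×(0−226) = 226 − 108.48 = 117.52 → 118
  B: 42 − 20.16 = 21.84 → 22
  → #537616
41% tone:
  R: 160 + 0.41×(128−160) = 160 − 13.12 = 146.88 → 147
  G: 226 + 0.41×(128−226) = 226 − 40.18 = 185.82 → 186
  B: 42 + 35.26 = 77.26 → 77
  → #93BA4D

#537616, #93BA4D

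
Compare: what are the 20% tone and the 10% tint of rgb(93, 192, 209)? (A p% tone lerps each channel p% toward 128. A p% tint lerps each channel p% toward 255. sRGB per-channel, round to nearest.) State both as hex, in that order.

#64B3C1, #6DC6D6

20% tone:
  R: 93 + 0.2×(128−93) = 93 + 7 = 100 → 100
  G: 192 + 0.2×(128−192) = 192 − 12.8 = 179.2 → 179
  B: 209 + 0.2×(128−209) = 209 − 16.2 = 192.8 → 193
  → #64B3C1
10% tint:
  R: 93 + 0.1×(255−93) = 93 + 16.2 = 109.2 → 109
  G: 192 + 0.1×(255−192) = 192 + 6.3 = 198.3 → 198
  B: 209 + 4.6 = 213.6 → 214
  → #6DC6D6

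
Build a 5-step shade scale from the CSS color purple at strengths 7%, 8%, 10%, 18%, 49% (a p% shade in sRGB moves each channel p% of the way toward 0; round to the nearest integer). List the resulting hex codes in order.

#770077, #760076, #730073, #690069, #410041

CSS purple is rgb(128, 0, 128).
7%: (128 − 8.96 = 119.04→119, 0→0, 128 − 8.96 = 119.04→119) → #770077
8%: (128 − 10.24 = 117.76→118, 0→0, 128 − 10.24 = 117.76→118) → #760076
10%: (128 − 12.8 = 115.2→115, 0→0, 128 − 12.8 = 115.2→115) → #730073
18%: (128 − 23.04 = 104.96→105, 0→0, 128 − 23.04 = 104.96→105) → #690069
49%: (128 − 62.72 = 65.28→65, 0→0, 128 − 62.72 = 65.28→65) → #410041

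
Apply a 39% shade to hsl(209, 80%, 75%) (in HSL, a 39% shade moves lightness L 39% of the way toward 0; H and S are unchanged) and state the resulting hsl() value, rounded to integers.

hsl(209, 80%, 46%)

L moves 39% from 75 toward 0: 75 − 29.25 = 45.75 → 46.
H and S are unchanged.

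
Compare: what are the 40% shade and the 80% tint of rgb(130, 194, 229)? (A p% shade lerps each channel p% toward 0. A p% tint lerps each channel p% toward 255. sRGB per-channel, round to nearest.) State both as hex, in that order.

#4E7489, #E6F3FA

40% shade:
  R: 130 − 52 = 78 → 78
  G: 194 − 77.6 = 116.4 → 116
  B: 229 − 91.6 = 137.4 → 137
  → #4E7489
80% tint:
  R: 130 + 100 = 230 → 230
  G: 194 + 0.8×(255−194) = 194 + 48.8 = 242.8 → 243
  B: 229 + 0.8×(255−229) = 229 + 20.8 = 249.8 → 250
  → #E6F3FA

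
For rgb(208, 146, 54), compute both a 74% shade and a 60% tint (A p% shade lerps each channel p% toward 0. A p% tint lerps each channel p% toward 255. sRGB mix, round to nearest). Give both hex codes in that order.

74% shade:
  R: 208 + 0.74×(0−208) = 208 − 153.92 = 54.08 → 54
  G: 146 + 0.74×(0−146) = 146 − 108.04 = 37.96 → 38
  B: 54 + 0.74×(0−54) = 54 − 39.96 = 14.04 → 14
  → #36260e
60% tint:
  R: 208 + 0.6×(255−208) = 208 + 28.2 = 236.2 → 236
  G: 146 + 65.4 = 211.4 → 211
  B: 54 + 0.6×(255−54) = 54 + 120.6 = 174.6 → 175
  → #ecd3af

#36260e, #ecd3af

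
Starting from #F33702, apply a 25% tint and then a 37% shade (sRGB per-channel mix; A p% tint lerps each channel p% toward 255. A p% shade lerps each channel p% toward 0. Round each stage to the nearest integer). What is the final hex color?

#9B4229

#F33702 is rgb(243, 55, 2).
Lerp each channel 25% toward 255:
  R: 243 + 3 = 246 → 246
  G: 55 + 0.25×(255−55) = 55 + 50 = 105 → 105
  B: 2 + 63.25 = 65.25 → 65
After the tint: rgb(246, 105, 65) = #F66941.
A 37% shade moves each channel 37% toward 0:
  R: 246 − 91.02 = 154.98 → 155
  G: 105 − 38.85 = 66.15 → 66
  B: 65 − 24.05 = 40.95 → 41
rgb(155, 66, 41) = #9B4229.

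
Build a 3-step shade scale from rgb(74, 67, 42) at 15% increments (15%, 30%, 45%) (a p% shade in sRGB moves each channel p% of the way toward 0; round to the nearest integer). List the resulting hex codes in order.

#3F3924, #342F1D, #292517

15%: (74 − 11.1 = 62.9→63, 67 − 10.05 = 56.95→57, 42 − 6.3 = 35.7→36) → #3F3924
30%: (74 − 22.2 = 51.8→52, 67 − 20.1 = 46.9→47, 42 − 12.6 = 29.4→29) → #342F1D
45%: (74 − 33.3 = 40.7→41, 67 − 30.15 = 36.85→37, 42 − 18.9 = 23.1→23) → #292517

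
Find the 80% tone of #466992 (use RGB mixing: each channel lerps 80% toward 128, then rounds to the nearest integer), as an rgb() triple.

rgb(116, 123, 132)

#466992 is rgb(70, 105, 146).
Per channel, c → c + 0.8(128 − c):
  R: 70 + 46.4 = 116.4 → 116
  G: 105 + 18.4 = 123.4 → 123
  B: 146 − 14.4 = 131.6 → 132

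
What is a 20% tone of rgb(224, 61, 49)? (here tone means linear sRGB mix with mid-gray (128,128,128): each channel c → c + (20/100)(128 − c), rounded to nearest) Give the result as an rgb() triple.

Per channel, c → c + 0.2(128 − c):
  R: 224 − 19.2 = 204.8 → 205
  G: 61 + 0.2×(128−61) = 61 + 13.4 = 74.4 → 74
  B: 49 + 0.2×(128−49) = 49 + 15.8 = 64.8 → 65

rgb(205, 74, 65)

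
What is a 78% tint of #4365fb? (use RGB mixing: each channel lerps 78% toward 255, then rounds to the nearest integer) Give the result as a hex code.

#d6ddfe

#4365fb is rgb(67, 101, 251).
Per channel, c → c + 0.78(255 − c):
  R: 67 + 146.64 = 213.64 → 214
  G: 101 + 0.78×(255−101) = 101 + 120.12 = 221.12 → 221
  B: 251 + 3.12 = 254.12 → 254
rgb(214, 221, 254) = #d6ddfe.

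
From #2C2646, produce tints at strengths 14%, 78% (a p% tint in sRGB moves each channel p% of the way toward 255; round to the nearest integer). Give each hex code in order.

#2C2646 is rgb(44, 38, 70).
14%: (44 + 29.54 = 73.54→74, 38 + 30.38 = 68.38→68, 70 + 25.9 = 95.9→96) → #4A4460
78%: (44 + 164.58 = 208.58→209, 38 + 169.26 = 207.26→207, 70 + 144.3 = 214.3→214) → #D1CFD6

#4A4460, #D1CFD6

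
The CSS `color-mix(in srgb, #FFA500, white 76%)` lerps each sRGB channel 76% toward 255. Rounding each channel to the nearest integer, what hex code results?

#FFA500 is rgb(255, 165, 0).
A 76% tint moves each channel 76% toward 255:
  R: 255 + 0 = 255 → 255
  G: 165 + 68.4 = 233.4 → 233
  B: 0 + 193.8 = 193.8 → 194
rgb(255, 233, 194) = #FFE9C2.

#FFE9C2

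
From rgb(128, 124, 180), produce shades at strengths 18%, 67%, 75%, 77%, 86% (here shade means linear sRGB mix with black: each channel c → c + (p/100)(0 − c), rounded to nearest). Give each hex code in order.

#696694, #2A293B, #201F2D, #1D1D29, #121119

18%: (128 − 23.04 = 104.96→105, 124 − 22.32 = 101.68→102, 180 − 32.4 = 147.6→148) → #696694
67%: (128 − 85.76 = 42.24→42, 124 − 83.08 = 40.92→41, 180 − 120.6 = 59.4→59) → #2A293B
75%: (128 − 96 = 32→32, 124 − 93 = 31→31, 180 − 135 = 45→45) → #201F2D
77%: (128 − 98.56 = 29.44→29, 124 − 95.48 = 28.52→29, 180 − 138.6 = 41.4→41) → #1D1D29
86%: (128 − 110.08 = 17.92→18, 124 − 106.64 = 17.36→17, 180 − 154.8 = 25.2→25) → #121119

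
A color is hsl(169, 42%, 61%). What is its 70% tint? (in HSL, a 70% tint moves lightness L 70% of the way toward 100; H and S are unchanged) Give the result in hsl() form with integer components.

L moves 70% from 61 toward 100: 61 + 27.3 = 88.3 → 88.
H and S are unchanged.

hsl(169, 42%, 88%)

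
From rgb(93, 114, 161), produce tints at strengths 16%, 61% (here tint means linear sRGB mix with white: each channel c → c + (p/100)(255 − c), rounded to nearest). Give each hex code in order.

#7789b0, #c0c8da

16%: (93 + 25.92 = 118.92→119, 114 + 22.56 = 136.56→137, 161 + 15.04 = 176.04→176) → #7789b0
61%: (93 + 98.82 = 191.82→192, 114 + 86.01 = 200.01→200, 161 + 57.34 = 218.34→218) → #c0c8da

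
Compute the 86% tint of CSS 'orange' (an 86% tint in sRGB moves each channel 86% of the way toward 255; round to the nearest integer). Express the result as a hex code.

CSS orange is rgb(255, 165, 0).
An 86% tint moves each channel 86% toward 255:
  R: 255 + 0.86×(255−255) = 255 + 0 = 255 → 255
  G: 165 + 0.86×(255−165) = 165 + 77.4 = 242.4 → 242
  B: 0 + 219.3 = 219.3 → 219
rgb(255, 242, 219) = #FFF2DB.

#FFF2DB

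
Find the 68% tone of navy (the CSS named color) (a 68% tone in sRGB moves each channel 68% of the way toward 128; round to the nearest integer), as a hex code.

#575780

CSS navy is rgb(0, 0, 128).
Lerp each channel 68% toward 128:
  R: 0 + 87.04 = 87.04 → 87
  G: 0 + 0.68×(128−0) = 0 + 87.04 = 87.04 → 87
  B: 128 + 0 = 128 → 128
rgb(87, 87, 128) = #575780.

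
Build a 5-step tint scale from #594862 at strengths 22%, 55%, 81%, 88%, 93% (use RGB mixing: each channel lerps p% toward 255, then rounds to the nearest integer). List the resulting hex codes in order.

#594862 is rgb(89, 72, 98).
22%: (89 + 36.52 = 125.52→126, 72 + 40.26 = 112.26→112, 98 + 34.54 = 132.54→133) → #7E7085
55%: (89 + 91.3 = 180.3→180, 72 + 100.65 = 172.65→173, 98 + 86.35 = 184.35→184) → #B4ADB8
81%: (89 + 134.46 = 223.46→223, 72 + 148.23 = 220.23→220, 98 + 127.17 = 225.17→225) → #DFDCE1
88%: (89 + 146.08 = 235.08→235, 72 + 161.04 = 233.04→233, 98 + 138.16 = 236.16→236) → #EBE9EC
93%: (89 + 154.38 = 243.38→243, 72 + 170.19 = 242.19→242, 98 + 146.01 = 244.01→244) → #F3F2F4

#7E7085, #B4ADB8, #DFDCE1, #EBE9EC, #F3F2F4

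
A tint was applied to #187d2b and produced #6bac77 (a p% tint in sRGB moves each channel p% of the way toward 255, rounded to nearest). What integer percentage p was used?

#187d2b is rgb(24, 125, 43); #6bac77 is rgb(107, 172, 119).
On the R channel (widest range): 107 ≈ 24 + (p/100)(255 − 24), so p ≈ 100×(107 − 24)/(255 − 24) = 8300/231 = 35.93.
p = 36 reproduces all three channels after rounding.

36%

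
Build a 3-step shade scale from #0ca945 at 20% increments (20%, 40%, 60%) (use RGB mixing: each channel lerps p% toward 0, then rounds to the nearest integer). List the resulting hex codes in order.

#0a8737, #076529, #05441c

#0ca945 is rgb(12, 169, 69).
20%: (12 − 2.4 = 9.6→10, 169 − 33.8 = 135.2→135, 69 − 13.8 = 55.2→55) → #0a8737
40%: (12 − 4.8 = 7.2→7, 169 − 67.6 = 101.4→101, 69 − 27.6 = 41.4→41) → #076529
60%: (12 − 7.2 = 4.8→5, 169 − 101.4 = 67.6→68, 69 − 41.4 = 27.6→28) → #05441c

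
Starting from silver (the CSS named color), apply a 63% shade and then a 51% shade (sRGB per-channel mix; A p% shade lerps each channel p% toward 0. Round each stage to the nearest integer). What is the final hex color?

#232323

CSS silver is rgb(192, 192, 192).
Lerp each channel 63% toward 0:
  R: 192 + 0.63×(0−192) = 192 − 120.96 = 71.04 → 71
  G: 192 − 120.96 = 71.04 → 71
  B: 192 − 120.96 = 71.04 → 71
After the shade: rgb(71, 71, 71) = #474747.
Per channel, c → c + 0.51(0 − c):
  R: 71 + 0.51×(0−71) = 71 − 36.21 = 34.79 → 35
  G: 71 + 0.51×(0−71) = 71 − 36.21 = 34.79 → 35
  B: 71 + 0.51×(0−71) = 71 − 36.21 = 34.79 → 35
rgb(35, 35, 35) = #232323.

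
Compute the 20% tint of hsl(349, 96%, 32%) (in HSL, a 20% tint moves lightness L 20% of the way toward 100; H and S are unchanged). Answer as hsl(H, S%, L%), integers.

hsl(349, 96%, 46%)

L moves 20% from 32 toward 100: 32 + 13.6 = 45.6 → 46.
H and S are unchanged.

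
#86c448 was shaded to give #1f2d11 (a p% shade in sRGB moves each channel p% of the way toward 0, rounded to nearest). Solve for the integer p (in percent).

77%

#86c448 is rgb(134, 196, 72); #1f2d11 is rgb(31, 45, 17).
On the G channel (widest range): 45 ≈ 196 + (p/100)(0 − 196), so p ≈ 100×(45 − 196)/(0 − 196) = -15100/-196 = 77.04.
p = 77 reproduces all three channels after rounding.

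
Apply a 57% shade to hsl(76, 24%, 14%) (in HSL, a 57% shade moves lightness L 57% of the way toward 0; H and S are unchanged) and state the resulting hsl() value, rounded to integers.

L moves 57% from 14 toward 0: 14 − 7.98 = 6.02 → 6.
H and S are unchanged.

hsl(76, 24%, 6%)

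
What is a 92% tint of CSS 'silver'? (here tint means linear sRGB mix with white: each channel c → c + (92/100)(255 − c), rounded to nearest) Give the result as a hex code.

CSS silver is rgb(192, 192, 192).
Per channel, c → c + 0.92(255 − c):
  R: 192 + 57.96 = 249.96 → 250
  G: 192 + 0.92×(255−192) = 192 + 57.96 = 249.96 → 250
  B: 192 + 0.92×(255−192) = 192 + 57.96 = 249.96 → 250
rgb(250, 250, 250) = #fafafa.

#fafafa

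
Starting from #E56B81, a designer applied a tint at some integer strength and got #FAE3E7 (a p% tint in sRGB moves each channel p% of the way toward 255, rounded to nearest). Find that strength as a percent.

81%

#E56B81 is rgb(229, 107, 129); #FAE3E7 is rgb(250, 227, 231).
On the G channel (widest range): 227 ≈ 107 + (p/100)(255 − 107), so p ≈ 100×(227 − 107)/(255 − 107) = 12000/148 = 81.08.
p = 81 reproduces all three channels after rounding.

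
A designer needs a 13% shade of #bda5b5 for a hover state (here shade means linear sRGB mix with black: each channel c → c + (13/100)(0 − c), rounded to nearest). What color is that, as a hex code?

#bda5b5 is rgb(189, 165, 181).
Per channel, c → c + 0.13(0 − c):
  R: 189 + 0.13×(0−189) = 189 − 24.57 = 164.43 → 164
  G: 165 + 0.13×(0−165) = 165 − 21.45 = 143.55 → 144
  B: 181 + 0.13×(0−181) = 181 − 23.53 = 157.47 → 157
rgb(164, 144, 157) = #a4909d.

#a4909d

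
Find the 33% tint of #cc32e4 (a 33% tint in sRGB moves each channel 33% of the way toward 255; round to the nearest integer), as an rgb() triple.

#cc32e4 is rgb(204, 50, 228).
Per channel, c → c + 0.33(255 − c):
  R: 204 + 16.83 = 220.83 → 221
  G: 50 + 67.65 = 117.65 → 118
  B: 228 + 0.33×(255−228) = 228 + 8.91 = 236.91 → 237

rgb(221, 118, 237)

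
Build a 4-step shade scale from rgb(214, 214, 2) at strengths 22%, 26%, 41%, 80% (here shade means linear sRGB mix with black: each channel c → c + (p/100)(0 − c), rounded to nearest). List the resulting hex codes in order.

#A7A702, #9E9E01, #7E7E01, #2B2B00

22%: (214 − 47.08 = 166.92→167, 214 − 47.08 = 166.92→167, 2→2) → #A7A702
26%: (214 − 55.64 = 158.36→158, 214 − 55.64 = 158.36→158, 2 − 0.52 = 1.48→1) → #9E9E01
41%: (214 − 87.74 = 126.26→126, 214 − 87.74 = 126.26→126, 2 − 0.82 = 1.18→1) → #7E7E01
80%: (214 − 171.2 = 42.8→43, 214 − 171.2 = 42.8→43, 2 − 1.6 = 0.4→0) → #2B2B00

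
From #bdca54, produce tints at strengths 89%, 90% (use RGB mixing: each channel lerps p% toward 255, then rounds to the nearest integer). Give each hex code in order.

#bdca54 is rgb(189, 202, 84).
89%: (189 + 58.74 = 247.74→248, 202 + 47.17 = 249.17→249, 84 + 152.19 = 236.19→236) → #f8f9ec
90%: (189 + 59.4 = 248.4→248, 202 + 47.7 = 249.7→250, 84 + 153.9 = 237.9→238) → #f8faee

#f8f9ec, #f8faee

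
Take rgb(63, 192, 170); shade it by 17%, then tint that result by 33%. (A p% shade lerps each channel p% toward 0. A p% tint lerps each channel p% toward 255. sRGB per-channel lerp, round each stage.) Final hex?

#77BFB3

Lerp each channel 17% toward 0:
  R: 63 − 10.71 = 52.29 → 52
  G: 192 + 0.17×(0−192) = 192 − 32.64 = 159.36 → 159
  B: 170 + 0.17×(0−170) = 170 − 28.9 = 141.1 → 141
After the shade: rgb(52, 159, 141) = #349F8D.
A 33% tint moves each channel 33% toward 255:
  R: 52 + 66.99 = 118.99 → 119
  G: 159 + 0.33×(255−159) = 159 + 31.68 = 190.68 → 191
  B: 141 + 0.33×(255−141) = 141 + 37.62 = 178.62 → 179
rgb(119, 191, 179) = #77BFB3.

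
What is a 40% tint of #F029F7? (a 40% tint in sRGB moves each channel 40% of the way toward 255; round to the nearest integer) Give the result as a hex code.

#F029F7 is rgb(240, 41, 247).
Lerp each channel 40% toward 255:
  R: 240 + 0.4×(255−240) = 240 + 6 = 246 → 246
  G: 41 + 0.4×(255−41) = 41 + 85.6 = 126.6 → 127
  B: 247 + 3.2 = 250.2 → 250
rgb(246, 127, 250) = #F67FFA.

#F67FFA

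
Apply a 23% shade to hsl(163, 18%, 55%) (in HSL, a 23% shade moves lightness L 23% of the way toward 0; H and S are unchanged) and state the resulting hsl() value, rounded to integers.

hsl(163, 18%, 42%)

L moves 23% from 55 toward 0: 55 − 12.65 = 42.35 → 42.
H and S are unchanged.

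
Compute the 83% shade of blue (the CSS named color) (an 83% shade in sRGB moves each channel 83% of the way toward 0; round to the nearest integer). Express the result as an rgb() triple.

rgb(0, 0, 43)

CSS blue is rgb(0, 0, 255).
Lerp each channel 83% toward 0:
  R: 0 + 0.83×(0−0) = 0 + 0 = 0 → 0
  G: 0 + 0.83×(0−0) = 0 + 0 = 0 → 0
  B: 255 + 0.83×(0−255) = 255 − 211.65 = 43.35 → 43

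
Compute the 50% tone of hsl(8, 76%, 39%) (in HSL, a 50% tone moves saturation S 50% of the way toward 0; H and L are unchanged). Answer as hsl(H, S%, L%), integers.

S moves 50% from 76 toward 0: 76 − 38 = 38 → 38.
H and L are unchanged.

hsl(8, 38%, 39%)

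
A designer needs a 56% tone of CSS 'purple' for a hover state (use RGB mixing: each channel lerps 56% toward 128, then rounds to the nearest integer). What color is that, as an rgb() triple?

CSS purple is rgb(128, 0, 128).
Per channel, c → c + 0.56(128 − c):
  R: 128 + 0.56×(128−128) = 128 + 0 = 128 → 128
  G: 0 + 71.68 = 71.68 → 72
  B: 128 + 0.56×(128−128) = 128 + 0 = 128 → 128

rgb(128, 72, 128)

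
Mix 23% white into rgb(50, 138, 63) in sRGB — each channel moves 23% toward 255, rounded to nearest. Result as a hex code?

#61a56b

A 23% tint moves each channel 23% toward 255:
  R: 50 + 47.15 = 97.15 → 97
  G: 138 + 0.23×(255−138) = 138 + 26.91 = 164.91 → 165
  B: 63 + 44.16 = 107.16 → 107
rgb(97, 165, 107) = #61a56b.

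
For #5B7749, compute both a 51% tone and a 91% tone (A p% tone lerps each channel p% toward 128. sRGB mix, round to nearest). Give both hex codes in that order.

#5B7749 is rgb(91, 119, 73).
51% tone:
  R: 91 + 18.87 = 109.87 → 110
  G: 119 + 0.51×(128−119) = 119 + 4.59 = 123.59 → 124
  B: 73 + 28.05 = 101.05 → 101
  → #6E7C65
91% tone:
  R: 91 + 0.91×(128−91) = 91 + 33.67 = 124.67 → 125
  G: 119 + 0.91×(128−119) = 119 + 8.19 = 127.19 → 127
  B: 73 + 50.05 = 123.05 → 123
  → #7D7F7B

#6E7C65, #7D7F7B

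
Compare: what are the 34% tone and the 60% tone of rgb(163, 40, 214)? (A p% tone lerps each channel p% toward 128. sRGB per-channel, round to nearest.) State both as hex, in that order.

34% tone:
  R: 163 + 0.34×(128−163) = 163 − 11.9 = 151.1 → 151
  G: 40 + 29.92 = 69.92 → 70
  B: 214 − 29.24 = 184.76 → 185
  → #9746B9
60% tone:
  R: 163 − 21 = 142 → 142
  G: 40 + 0.6×(128−40) = 40 + 52.8 = 92.8 → 93
  B: 214 + 0.6×(128−214) = 214 − 51.6 = 162.4 → 162
  → #8E5DA2

#9746B9, #8E5DA2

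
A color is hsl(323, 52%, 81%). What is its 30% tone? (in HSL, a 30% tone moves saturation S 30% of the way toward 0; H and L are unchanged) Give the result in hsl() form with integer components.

hsl(323, 36%, 81%)

S moves 30% from 52 toward 0: 52 − 15.6 = 36.4 → 36.
H and L are unchanged.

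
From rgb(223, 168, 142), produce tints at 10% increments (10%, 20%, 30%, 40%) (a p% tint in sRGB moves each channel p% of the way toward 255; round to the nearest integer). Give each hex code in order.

10%: (223 + 3.2 = 226.2→226, 168 + 8.7 = 176.7→177, 142 + 11.3 = 153.3→153) → #E2B199
20%: (223 + 6.4 = 229.4→229, 168 + 17.4 = 185.4→185, 142 + 22.6 = 164.6→165) → #E5B9A5
30%: (223 + 9.6 = 232.6→233, 168 + 26.1 = 194.1→194, 142 + 33.9 = 175.9→176) → #E9C2B0
40%: (223 + 12.8 = 235.8→236, 168 + 34.8 = 202.8→203, 142 + 45.2 = 187.2→187) → #ECCBBB

#E2B199, #E5B9A5, #E9C2B0, #ECCBBB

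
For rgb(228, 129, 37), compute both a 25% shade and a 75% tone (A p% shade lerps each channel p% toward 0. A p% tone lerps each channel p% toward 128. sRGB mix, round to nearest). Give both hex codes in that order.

25% shade:
  R: 228 + 0.25×(0−228) = 228 − 57 = 171 → 171
  G: 129 + 0.25×(0−129) = 129 − 32.25 = 96.75 → 97
  B: 37 + 0.25×(0−37) = 37 − 9.25 = 27.75 → 28
  → #ab611c
75% tone:
  R: 228 − 75 = 153 → 153
  G: 129 + 0.75×(128−129) = 129 − 0.75 = 128.25 → 128
  B: 37 + 68.25 = 105.25 → 105
  → #998069

#ab611c, #998069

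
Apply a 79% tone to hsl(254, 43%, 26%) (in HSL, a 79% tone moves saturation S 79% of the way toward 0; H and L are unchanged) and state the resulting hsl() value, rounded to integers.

hsl(254, 9%, 26%)

S moves 79% from 43 toward 0: 43 − 33.97 = 9.03 → 9.
H and L are unchanged.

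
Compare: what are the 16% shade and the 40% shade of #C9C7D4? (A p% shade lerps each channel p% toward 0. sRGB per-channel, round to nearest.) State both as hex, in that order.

#C9C7D4 is rgb(201, 199, 212).
16% shade:
  R: 201 + 0.16×(0−201) = 201 − 32.16 = 168.84 → 169
  G: 199 − 31.84 = 167.16 → 167
  B: 212 − 33.92 = 178.08 → 178
  → #A9A7B2
40% shade:
  R: 201 + 0.4×(0−201) = 201 − 80.4 = 120.6 → 121
  G: 199 − 79.6 = 119.4 → 119
  B: 212 − 84.8 = 127.2 → 127
  → #79777F

#A9A7B2, #79777F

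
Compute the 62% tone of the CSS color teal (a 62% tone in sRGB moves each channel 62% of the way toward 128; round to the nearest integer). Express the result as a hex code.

#4F8080

CSS teal is rgb(0, 128, 128).
Lerp each channel 62% toward 128:
  R: 0 + 79.36 = 79.36 → 79
  G: 128 + 0 = 128 → 128
  B: 128 + 0 = 128 → 128
rgb(79, 128, 128) = #4F8080.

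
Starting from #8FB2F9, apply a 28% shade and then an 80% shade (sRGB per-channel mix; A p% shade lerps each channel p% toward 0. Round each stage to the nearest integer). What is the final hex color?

#8FB2F9 is rgb(143, 178, 249).
A 28% shade moves each channel 28% toward 0:
  R: 143 + 0.28×(0−143) = 143 − 40.04 = 102.96 → 103
  G: 178 + 0.28×(0−178) = 178 − 49.84 = 128.16 → 128
  B: 249 + 0.28×(0−249) = 249 − 69.72 = 179.28 → 179
After the shade: rgb(103, 128, 179) = #6780B3.
Lerp each channel 80% toward 0:
  R: 103 + 0.8×(0−103) = 103 − 82.4 = 20.6 → 21
  G: 128 − 102.4 = 25.6 → 26
  B: 179 + 0.8×(0−179) = 179 − 143.2 = 35.8 → 36
rgb(21, 26, 36) = #151A24.

#151A24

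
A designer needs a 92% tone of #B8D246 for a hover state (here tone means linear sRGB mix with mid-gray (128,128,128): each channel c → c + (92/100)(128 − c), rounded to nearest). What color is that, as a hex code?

#84877B

#B8D246 is rgb(184, 210, 70).
A 92% tone moves each channel 92% toward 128:
  R: 184 + 0.92×(128−184) = 184 − 51.52 = 132.48 → 132
  G: 210 + 0.92×(128−210) = 210 − 75.44 = 134.56 → 135
  B: 70 + 0.92×(128−70) = 70 + 53.36 = 123.36 → 123
rgb(132, 135, 123) = #84877B.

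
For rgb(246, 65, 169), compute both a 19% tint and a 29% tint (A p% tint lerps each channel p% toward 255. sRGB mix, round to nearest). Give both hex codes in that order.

#f865b9, #f978c2

19% tint:
  R: 246 + 1.71 = 247.71 → 248
  G: 65 + 0.19×(255−65) = 65 + 36.1 = 101.1 → 101
  B: 169 + 16.34 = 185.34 → 185
  → #f865b9
29% tint:
  R: 246 + 2.61 = 248.61 → 249
  G: 65 + 55.1 = 120.1 → 120
  B: 169 + 24.94 = 193.94 → 194
  → #f978c2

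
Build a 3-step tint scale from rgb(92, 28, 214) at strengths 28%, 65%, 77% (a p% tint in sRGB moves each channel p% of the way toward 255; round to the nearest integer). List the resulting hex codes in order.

28%: (92 + 45.64 = 137.64→138, 28 + 63.56 = 91.56→92, 214 + 11.48 = 225.48→225) → #8A5CE1
65%: (92 + 105.95 = 197.95→198, 28 + 147.55 = 175.55→176, 214 + 26.65 = 240.65→241) → #C6B0F1
77%: (92 + 125.51 = 217.51→218, 28 + 174.79 = 202.79→203, 214 + 31.57 = 245.57→246) → #DACBF6

#8A5CE1, #C6B0F1, #DACBF6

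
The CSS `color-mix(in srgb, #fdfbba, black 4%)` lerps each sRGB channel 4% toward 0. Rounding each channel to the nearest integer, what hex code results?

#fdfbba is rgb(253, 251, 186).
A 4% shade moves each channel 4% toward 0:
  R: 253 + 0.04×(0−253) = 253 − 10.12 = 242.88 → 243
  G: 251 + 0.04×(0−251) = 251 − 10.04 = 240.96 → 241
  B: 186 − 7.44 = 178.56 → 179
rgb(243, 241, 179) = #f3f1b3.

#f3f1b3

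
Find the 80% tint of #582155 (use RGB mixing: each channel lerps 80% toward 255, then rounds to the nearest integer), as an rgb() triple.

#582155 is rgb(88, 33, 85).
Per channel, c → c + 0.8(255 − c):
  R: 88 + 0.8×(255−88) = 88 + 133.6 = 221.6 → 222
  G: 33 + 0.8×(255−33) = 33 + 177.6 = 210.6 → 211
  B: 85 + 136 = 221 → 221

rgb(222, 211, 221)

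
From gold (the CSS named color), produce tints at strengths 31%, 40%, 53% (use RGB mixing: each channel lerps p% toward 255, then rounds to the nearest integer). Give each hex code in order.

CSS gold is rgb(255, 215, 0).
31%: (255→255, 215 + 12.4 = 227.4→227, 0 + 79.05 = 79.05→79) → #FFE34F
40%: (255→255, 215 + 16 = 231→231, 0 + 102 = 102→102) → #FFE766
53%: (255→255, 215 + 21.2 = 236.2→236, 0 + 135.15 = 135.15→135) → #FFEC87

#FFE34F, #FFE766, #FFEC87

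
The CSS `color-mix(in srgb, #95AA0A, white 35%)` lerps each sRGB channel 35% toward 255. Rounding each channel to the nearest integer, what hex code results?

#95AA0A is rgb(149, 170, 10).
A 35% tint moves each channel 35% toward 255:
  R: 149 + 0.35×(255−149) = 149 + 37.1 = 186.1 → 186
  G: 170 + 0.35×(255−170) = 170 + 29.75 = 199.75 → 200
  B: 10 + 0.35×(255−10) = 10 + 85.75 = 95.75 → 96
rgb(186, 200, 96) = #BAC860.

#BAC860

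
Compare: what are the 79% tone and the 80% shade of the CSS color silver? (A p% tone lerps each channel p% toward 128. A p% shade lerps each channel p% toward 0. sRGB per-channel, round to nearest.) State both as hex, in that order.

#8d8d8d, #262626

CSS silver is rgb(192, 192, 192).
79% tone:
  R: 192 − 50.56 = 141.44 → 141
  G: 192 − 50.56 = 141.44 → 141
  B: 192 + 0.79×(128−192) = 192 − 50.56 = 141.44 → 141
  → #8d8d8d
80% shade:
  R: 192 + 0.8×(0−192) = 192 − 153.6 = 38.4 → 38
  G: 192 + 0.8×(0−192) = 192 − 153.6 = 38.4 → 38
  B: 192 − 153.6 = 38.4 → 38
  → #262626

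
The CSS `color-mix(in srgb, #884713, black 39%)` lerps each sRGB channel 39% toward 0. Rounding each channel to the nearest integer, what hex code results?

#532B0C

#884713 is rgb(136, 71, 19).
A 39% shade moves each channel 39% toward 0:
  R: 136 − 53.04 = 82.96 → 83
  G: 71 + 0.39×(0−71) = 71 − 27.69 = 43.31 → 43
  B: 19 + 0.39×(0−19) = 19 − 7.41 = 11.59 → 12
rgb(83, 43, 12) = #532B0C.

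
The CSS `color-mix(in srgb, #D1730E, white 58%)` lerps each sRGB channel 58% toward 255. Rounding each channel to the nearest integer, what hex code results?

#ECC49A

#D1730E is rgb(209, 115, 14).
Per channel, c → c + 0.58(255 − c):
  R: 209 + 26.68 = 235.68 → 236
  G: 115 + 0.58×(255−115) = 115 + 81.2 = 196.2 → 196
  B: 14 + 139.78 = 153.78 → 154
rgb(236, 196, 154) = #ECC49A.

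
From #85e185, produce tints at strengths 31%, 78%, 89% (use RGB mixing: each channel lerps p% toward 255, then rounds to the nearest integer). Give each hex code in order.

#85e185 is rgb(133, 225, 133).
31%: (133 + 37.82 = 170.82→171, 225 + 9.3 = 234.3→234, 133 + 37.82 = 170.82→171) → #abeaab
78%: (133 + 95.16 = 228.16→228, 225 + 23.4 = 248.4→248, 133 + 95.16 = 228.16→228) → #e4f8e4
89%: (133 + 108.58 = 241.58→242, 225 + 26.7 = 251.7→252, 133 + 108.58 = 241.58→242) → #f2fcf2

#abeaab, #e4f8e4, #f2fcf2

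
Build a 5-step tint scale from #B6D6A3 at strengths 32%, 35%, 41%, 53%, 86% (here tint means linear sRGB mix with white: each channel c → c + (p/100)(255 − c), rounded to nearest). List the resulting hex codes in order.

#CDE3C0, #D0E4C3, #D4E7C9, #DDECD4, #F5F9F2

#B6D6A3 is rgb(182, 214, 163).
32%: (182 + 23.36 = 205.36→205, 214 + 13.12 = 227.12→227, 163 + 29.44 = 192.44→192) → #CDE3C0
35%: (182 + 25.55 = 207.55→208, 214 + 14.35 = 228.35→228, 163 + 32.2 = 195.2→195) → #D0E4C3
41%: (182 + 29.93 = 211.93→212, 214 + 16.81 = 230.81→231, 163 + 37.72 = 200.72→201) → #D4E7C9
53%: (182 + 38.69 = 220.69→221, 214 + 21.73 = 235.73→236, 163 + 48.76 = 211.76→212) → #DDECD4
86%: (182 + 62.78 = 244.78→245, 214 + 35.26 = 249.26→249, 163 + 79.12 = 242.12→242) → #F5F9F2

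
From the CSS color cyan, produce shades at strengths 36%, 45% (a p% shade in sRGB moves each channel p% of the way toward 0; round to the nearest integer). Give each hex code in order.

CSS cyan is rgb(0, 255, 255).
36%: (0→0, 255 − 91.8 = 163.2→163, 255 − 91.8 = 163.2→163) → #00A3A3
45%: (0→0, 255 − 114.75 = 140.25→140, 255 − 114.75 = 140.25→140) → #008C8C

#00A3A3, #008C8C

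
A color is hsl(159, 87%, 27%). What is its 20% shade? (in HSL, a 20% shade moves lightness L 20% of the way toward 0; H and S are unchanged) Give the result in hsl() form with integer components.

hsl(159, 87%, 22%)

L moves 20% from 27 toward 0: 27 − 5.4 = 21.6 → 22.
H and S are unchanged.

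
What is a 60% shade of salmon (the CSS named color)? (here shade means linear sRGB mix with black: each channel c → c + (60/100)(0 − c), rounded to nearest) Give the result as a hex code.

#64332E

CSS salmon is rgb(250, 128, 114).
A 60% shade moves each channel 60% toward 0:
  R: 250 − 150 = 100 → 100
  G: 128 + 0.6×(0−128) = 128 − 76.8 = 51.2 → 51
  B: 114 − 68.4 = 45.6 → 46
rgb(100, 51, 46) = #64332E.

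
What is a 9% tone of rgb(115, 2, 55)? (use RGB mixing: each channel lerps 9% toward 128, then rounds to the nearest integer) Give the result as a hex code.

Lerp each channel 9% toward 128:
  R: 115 + 1.17 = 116.17 → 116
  G: 2 + 11.34 = 13.34 → 13
  B: 55 + 0.09×(128−55) = 55 + 6.57 = 61.57 → 62
rgb(116, 13, 62) = #740D3E.

#740D3E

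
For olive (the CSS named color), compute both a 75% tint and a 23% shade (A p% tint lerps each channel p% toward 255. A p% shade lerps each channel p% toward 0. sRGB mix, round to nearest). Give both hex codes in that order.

#DFDFBF, #636300

CSS olive is rgb(128, 128, 0).
75% tint:
  R: 128 + 0.75×(255−128) = 128 + 95.25 = 223.25 → 223
  G: 128 + 0.75×(255−128) = 128 + 95.25 = 223.25 → 223
  B: 0 + 191.25 = 191.25 → 191
  → #DFDFBF
23% shade:
  R: 128 − 29.44 = 98.56 → 99
  G: 128 − 29.44 = 98.56 → 99
  B: 0 + 0.23×(0−0) = 0 + 0 = 0 → 0
  → #636300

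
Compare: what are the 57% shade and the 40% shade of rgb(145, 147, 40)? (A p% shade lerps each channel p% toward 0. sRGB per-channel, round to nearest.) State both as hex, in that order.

57% shade:
  R: 145 + 0.57×(0−145) = 145 − 82.65 = 62.35 → 62
  G: 147 + 0.57×(0−147) = 147 − 83.79 = 63.21 → 63
  B: 40 − 22.8 = 17.2 → 17
  → #3E3F11
40% shade:
  R: 145 + 0.4×(0−145) = 145 − 58 = 87 → 87
  G: 147 + 0.4×(0−147) = 147 − 58.8 = 88.2 → 88
  B: 40 + 0.4×(0−40) = 40 − 16 = 24 → 24
  → #575818

#3E3F11, #575818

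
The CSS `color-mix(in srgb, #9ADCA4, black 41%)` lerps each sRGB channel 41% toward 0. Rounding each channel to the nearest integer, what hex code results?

#5B8261

#9ADCA4 is rgb(154, 220, 164).
Per channel, c → c + 0.41(0 − c):
  R: 154 + 0.41×(0−154) = 154 − 63.14 = 90.86 → 91
  G: 220 + 0.41×(0−220) = 220 − 90.2 = 129.8 → 130
  B: 164 + 0.41×(0−164) = 164 − 67.24 = 96.76 → 97
rgb(91, 130, 97) = #5B8261.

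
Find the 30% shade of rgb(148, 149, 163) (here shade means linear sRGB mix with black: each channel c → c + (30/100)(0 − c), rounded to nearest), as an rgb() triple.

rgb(104, 104, 114)

A 30% shade moves each channel 30% toward 0:
  R: 148 + 0.3×(0−148) = 148 − 44.4 = 103.6 → 104
  G: 149 − 44.7 = 104.3 → 104
  B: 163 − 48.9 = 114.1 → 114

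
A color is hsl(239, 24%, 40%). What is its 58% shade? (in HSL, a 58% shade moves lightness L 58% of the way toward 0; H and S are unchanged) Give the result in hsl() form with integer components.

hsl(239, 24%, 17%)

L moves 58% from 40 toward 0: 40 − 23.2 = 16.8 → 17.
H and S are unchanged.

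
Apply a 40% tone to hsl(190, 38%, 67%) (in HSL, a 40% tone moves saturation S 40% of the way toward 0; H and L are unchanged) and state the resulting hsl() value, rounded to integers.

S moves 40% from 38 toward 0: 38 − 15.2 = 22.8 → 23.
H and L are unchanged.

hsl(190, 23%, 67%)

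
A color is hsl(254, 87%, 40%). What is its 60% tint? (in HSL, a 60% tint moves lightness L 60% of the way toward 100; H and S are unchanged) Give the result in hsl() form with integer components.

L moves 60% from 40 toward 100: 40 + 36 = 76 → 76.
H and S are unchanged.

hsl(254, 87%, 76%)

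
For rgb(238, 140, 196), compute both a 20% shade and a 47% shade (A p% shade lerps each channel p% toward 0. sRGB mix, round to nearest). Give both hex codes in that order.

20% shade:
  R: 238 + 0.2×(0−238) = 238 − 47.6 = 190.4 → 190
  G: 140 + 0.2×(0−140) = 140 − 28 = 112 → 112
  B: 196 − 39.2 = 156.8 → 157
  → #BE709D
47% shade:
  R: 238 − 111.86 = 126.14 → 126
  G: 140 + 0.47×(0−140) = 140 − 65.8 = 74.2 → 74
  B: 196 + 0.47×(0−196) = 196 − 92.12 = 103.88 → 104
  → #7E4A68

#BE709D, #7E4A68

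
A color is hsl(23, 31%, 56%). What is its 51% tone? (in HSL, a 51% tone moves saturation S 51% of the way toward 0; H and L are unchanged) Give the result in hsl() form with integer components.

hsl(23, 15%, 56%)

S moves 51% from 31 toward 0: 31 − 15.81 = 15.19 → 15.
H and L are unchanged.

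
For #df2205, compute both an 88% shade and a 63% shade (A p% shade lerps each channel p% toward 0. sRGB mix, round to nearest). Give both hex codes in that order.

#df2205 is rgb(223, 34, 5).
88% shade:
  R: 223 + 0.88×(0−223) = 223 − 196.24 = 26.76 → 27
  G: 34 − 29.92 = 4.08 → 4
  B: 5 − 4.4 = 0.6 → 1
  → #1b0401
63% shade:
  R: 223 + 0.63×(0−223) = 223 − 140.49 = 82.51 → 83
  G: 34 + 0.63×(0−34) = 34 − 21.42 = 12.58 → 13
  B: 5 + 0.63×(0−5) = 5 − 3.15 = 1.85 → 2
  → #530d02

#1b0401, #530d02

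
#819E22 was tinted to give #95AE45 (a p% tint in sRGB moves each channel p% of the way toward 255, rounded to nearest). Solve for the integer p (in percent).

16%

#819E22 is rgb(129, 158, 34); #95AE45 is rgb(149, 174, 69).
On the B channel (widest range): 69 ≈ 34 + (p/100)(255 − 34), so p ≈ 100×(69 − 34)/(255 − 34) = 3500/221 = 15.84.
p = 16 reproduces all three channels after rounding.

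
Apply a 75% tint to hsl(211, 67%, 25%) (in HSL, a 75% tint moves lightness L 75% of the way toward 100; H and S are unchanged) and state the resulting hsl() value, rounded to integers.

hsl(211, 67%, 81%)

L moves 75% from 25 toward 100: 25 + 56.25 = 81.25 → 81.
H and S are unchanged.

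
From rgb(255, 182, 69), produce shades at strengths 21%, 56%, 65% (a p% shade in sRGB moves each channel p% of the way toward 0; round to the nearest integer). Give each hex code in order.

#C99037, #70501E, #594018

21%: (255 − 53.55 = 201.45→201, 182 − 38.22 = 143.78→144, 69 − 14.49 = 54.51→55) → #C99037
56%: (255 − 142.8 = 112.2→112, 182 − 101.92 = 80.08→80, 69 − 38.64 = 30.36→30) → #70501E
65%: (255 − 165.75 = 89.25→89, 182 − 118.3 = 63.7→64, 69 − 44.85 = 24.15→24) → #594018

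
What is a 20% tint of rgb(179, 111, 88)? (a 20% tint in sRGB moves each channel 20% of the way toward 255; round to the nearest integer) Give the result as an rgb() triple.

Lerp each channel 20% toward 255:
  R: 179 + 0.2×(255−179) = 179 + 15.2 = 194.2 → 194
  G: 111 + 0.2×(255−111) = 111 + 28.8 = 139.8 → 140
  B: 88 + 0.2×(255−88) = 88 + 33.4 = 121.4 → 121

rgb(194, 140, 121)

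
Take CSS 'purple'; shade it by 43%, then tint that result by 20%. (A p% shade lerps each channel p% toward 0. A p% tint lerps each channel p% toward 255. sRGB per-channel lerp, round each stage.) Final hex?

#6d336d

CSS purple is rgb(128, 0, 128).
Lerp each channel 43% toward 0:
  R: 128 + 0.43×(0−128) = 128 − 55.04 = 72.96 → 73
  G: 0 + 0 = 0 → 0
  B: 128 + 0.43×(0−128) = 128 − 55.04 = 72.96 → 73
After the shade: rgb(73, 0, 73) = #490049.
Per channel, c → c + 0.2(255 − c):
  R: 73 + 0.2×(255−73) = 73 + 36.4 = 109.4 → 109
  G: 0 + 0.2×(255−0) = 0 + 51 = 51 → 51
  B: 73 + 36.4 = 109.4 → 109
rgb(109, 51, 109) = #6d336d.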